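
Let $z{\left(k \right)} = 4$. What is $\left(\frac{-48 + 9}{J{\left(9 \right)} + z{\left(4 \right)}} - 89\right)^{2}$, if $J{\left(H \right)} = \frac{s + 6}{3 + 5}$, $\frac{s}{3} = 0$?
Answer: $\frac{3411409}{361} \approx 9449.9$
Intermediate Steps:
$s = 0$ ($s = 3 \cdot 0 = 0$)
$J{\left(H \right)} = \frac{3}{4}$ ($J{\left(H \right)} = \frac{0 + 6}{3 + 5} = \frac{6}{8} = 6 \cdot \frac{1}{8} = \frac{3}{4}$)
$\left(\frac{-48 + 9}{J{\left(9 \right)} + z{\left(4 \right)}} - 89\right)^{2} = \left(\frac{-48 + 9}{\frac{3}{4} + 4} - 89\right)^{2} = \left(- \frac{39}{\frac{19}{4}} - 89\right)^{2} = \left(\left(-39\right) \frac{4}{19} - 89\right)^{2} = \left(- \frac{156}{19} - 89\right)^{2} = \left(- \frac{1847}{19}\right)^{2} = \frac{3411409}{361}$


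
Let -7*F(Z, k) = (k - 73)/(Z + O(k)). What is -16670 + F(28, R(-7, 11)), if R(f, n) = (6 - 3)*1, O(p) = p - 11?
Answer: -33339/2 ≈ -16670.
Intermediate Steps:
O(p) = -11 + p
R(f, n) = 3 (R(f, n) = 3*1 = 3)
F(Z, k) = -(-73 + k)/(7*(-11 + Z + k)) (F(Z, k) = -(k - 73)/(7*(Z + (-11 + k))) = -(-73 + k)/(7*(-11 + Z + k)))
-16670 + F(28, R(-7, 11)) = -16670 + (73 - 1*3)/(7*(-11 + 28 + 3)) = -16670 + (⅐)*(73 - 3)/20 = -16670 + (⅐)*(1/20)*70 = -16670 + ½ = -33339/2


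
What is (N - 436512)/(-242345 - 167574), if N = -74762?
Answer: 511274/409919 ≈ 1.2473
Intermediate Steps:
(N - 436512)/(-242345 - 167574) = (-74762 - 436512)/(-242345 - 167574) = -511274/(-409919) = -511274*(-1/409919) = 511274/409919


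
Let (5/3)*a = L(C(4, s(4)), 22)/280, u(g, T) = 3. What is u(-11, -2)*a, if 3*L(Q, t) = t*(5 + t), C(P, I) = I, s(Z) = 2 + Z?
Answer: 891/700 ≈ 1.2729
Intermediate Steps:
L(Q, t) = t*(5 + t)/3 (L(Q, t) = (t*(5 + t))/3 = t*(5 + t)/3)
a = 297/700 (a = 3*(((⅓)*22*(5 + 22))/280)/5 = 3*(((⅓)*22*27)*(1/280))/5 = 3*(198*(1/280))/5 = (⅗)*(99/140) = 297/700 ≈ 0.42429)
u(-11, -2)*a = 3*(297/700) = 891/700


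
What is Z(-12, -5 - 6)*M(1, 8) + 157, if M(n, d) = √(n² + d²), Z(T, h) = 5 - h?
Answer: 157 + 16*√65 ≈ 286.00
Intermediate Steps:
M(n, d) = √(d² + n²)
Z(-12, -5 - 6)*M(1, 8) + 157 = (5 - (-5 - 6))*√(8² + 1²) + 157 = (5 - 1*(-11))*√(64 + 1) + 157 = (5 + 11)*√65 + 157 = 16*√65 + 157 = 157 + 16*√65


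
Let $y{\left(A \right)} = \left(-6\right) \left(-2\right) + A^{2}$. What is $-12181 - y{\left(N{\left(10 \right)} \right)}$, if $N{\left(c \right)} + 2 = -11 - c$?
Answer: $-12722$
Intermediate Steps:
$N{\left(c \right)} = -13 - c$ ($N{\left(c \right)} = -2 - \left(11 + c\right) = -13 - c$)
$y{\left(A \right)} = 12 + A^{2}$
$-12181 - y{\left(N{\left(10 \right)} \right)} = -12181 - \left(12 + \left(-13 - 10\right)^{2}\right) = -12181 - \left(12 + \left(-23\right)^{2}\right) = -12181 - \left(12 + 529\right) = -12181 - 541 = -12722$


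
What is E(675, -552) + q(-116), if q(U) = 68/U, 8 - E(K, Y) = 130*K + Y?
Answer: -2528527/29 ≈ -87191.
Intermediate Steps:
E(K, Y) = 8 - Y - 130*K (E(K, Y) = 8 - (130*K + Y) = 8 - (Y + 130*K) = 8 + (-Y - 130*K) = 8 - Y - 130*K)
E(675, -552) + q(-116) = (8 - 1*(-552) - 130*675) + 68/(-116) = (8 + 552 - 87750) + 68*(-1/116) = -87190 - 17/29 = -2528527/29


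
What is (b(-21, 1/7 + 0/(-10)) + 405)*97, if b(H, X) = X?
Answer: 275092/7 ≈ 39299.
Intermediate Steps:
(b(-21, 1/7 + 0/(-10)) + 405)*97 = ((1/7 + 0/(-10)) + 405)*97 = ((1*(⅐) + 0*(-⅒)) + 405)*97 = ((⅐ + 0) + 405)*97 = (⅐ + 405)*97 = (2836/7)*97 = 275092/7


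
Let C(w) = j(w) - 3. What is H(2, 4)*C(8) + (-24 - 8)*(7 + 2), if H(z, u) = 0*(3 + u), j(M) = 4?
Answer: -288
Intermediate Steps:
H(z, u) = 0
C(w) = 1 (C(w) = 4 - 3 = 1)
H(2, 4)*C(8) + (-24 - 8)*(7 + 2) = 0*1 + (-24 - 8)*(7 + 2) = 0 - 32*9 = 0 - 288 = -288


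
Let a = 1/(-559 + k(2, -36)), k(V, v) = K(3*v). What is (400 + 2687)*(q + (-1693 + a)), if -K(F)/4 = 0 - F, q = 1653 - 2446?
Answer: -7605216549/991 ≈ -7.6743e+6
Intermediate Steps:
q = -793
K(F) = 4*F (K(F) = -4*(0 - F) = -(-4)*F = 4*F)
k(V, v) = 12*v (k(V, v) = 4*(3*v) = 12*v)
a = -1/991 (a = 1/(-559 + 12*(-36)) = 1/(-559 - 432) = 1/(-991) = -1/991 ≈ -0.0010091)
(400 + 2687)*(q + (-1693 + a)) = (400 + 2687)*(-793 + (-1693 - 1/991)) = 3087*(-793 - 1677764/991) = 3087*(-2463627/991) = -7605216549/991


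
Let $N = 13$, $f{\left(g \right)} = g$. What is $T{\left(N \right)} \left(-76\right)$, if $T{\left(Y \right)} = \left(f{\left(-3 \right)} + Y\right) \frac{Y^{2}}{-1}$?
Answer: $128440$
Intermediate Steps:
$T{\left(Y \right)} = - Y^{2} \left(-3 + Y\right)$ ($T{\left(Y \right)} = \left(-3 + Y\right) \frac{Y^{2}}{-1} = \left(-3 + Y\right) \left(- Y^{2}\right) = - Y^{2} \left(-3 + Y\right)$)
$T{\left(N \right)} \left(-76\right) = 13^{2} \left(3 - 13\right) \left(-76\right) = 169 \left(3 - 13\right) \left(-76\right) = 169 \left(-10\right) \left(-76\right) = \left(-1690\right) \left(-76\right) = 128440$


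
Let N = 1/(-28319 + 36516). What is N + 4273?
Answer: 35025782/8197 ≈ 4273.0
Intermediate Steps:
N = 1/8197 ≈ 0.00012200
N + 4273 = 1/8197 + 4273 = 35025782/8197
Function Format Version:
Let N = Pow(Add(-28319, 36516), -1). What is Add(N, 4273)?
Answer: Rational(35025782, 8197) ≈ 4273.0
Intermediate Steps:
N = Rational(1, 8197) (N = Pow(8197, -1) = Rational(1, 8197) ≈ 0.00012200)
Add(N, 4273) = Add(Rational(1, 8197), 4273) = Rational(35025782, 8197)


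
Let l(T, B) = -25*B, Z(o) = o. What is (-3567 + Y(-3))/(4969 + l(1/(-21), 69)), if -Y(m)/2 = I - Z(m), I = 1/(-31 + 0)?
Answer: -110761/100564 ≈ -1.1014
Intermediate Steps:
I = -1/31 (I = 1/(-31) = -1/31 ≈ -0.032258)
Y(m) = 2/31 + 2*m (Y(m) = -2*(-1/31 - m) = 2/31 + 2*m)
(-3567 + Y(-3))/(4969 + l(1/(-21), 69)) = (-3567 + (2/31 + 2*(-3)))/(4969 - 25*69) = (-3567 + (2/31 - 6))/(4969 - 1725) = (-3567 - 184/31)/3244 = -110761/31*1/3244 = -110761/100564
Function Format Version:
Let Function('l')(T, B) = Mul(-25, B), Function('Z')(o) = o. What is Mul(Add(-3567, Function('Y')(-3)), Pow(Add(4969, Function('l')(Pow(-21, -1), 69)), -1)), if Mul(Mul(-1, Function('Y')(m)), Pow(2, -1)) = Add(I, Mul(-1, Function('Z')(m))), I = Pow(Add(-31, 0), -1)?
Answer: Rational(-110761, 100564) ≈ -1.1014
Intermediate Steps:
I = Rational(-1, 31) (I = Pow(-31, -1) = Rational(-1, 31) ≈ -0.032258)
Function('Y')(m) = Add(Rational(2, 31), Mul(2, m)) (Function('Y')(m) = Mul(-2, Add(Rational(-1, 31), Mul(-1, m))) = Add(Rational(2, 31), Mul(2, m)))
Mul(Add(-3567, Function('Y')(-3)), Pow(Add(4969, Function('l')(Pow(-21, -1), 69)), -1)) = Mul(Add(-3567, Add(Rational(2, 31), Mul(2, -3))), Pow(Add(4969, Mul(-25, 69)), -1)) = Mul(Add(-3567, Add(Rational(2, 31), -6)), Pow(Add(4969, -1725), -1)) = Mul(Add(-3567, Rational(-184, 31)), Pow(3244, -1)) = Mul(Rational(-110761, 31), Rational(1, 3244)) = Rational(-110761, 100564)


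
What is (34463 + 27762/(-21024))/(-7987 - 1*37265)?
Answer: -120753725/158563008 ≈ -0.76155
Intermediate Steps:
(34463 + 27762/(-21024))/(-7987 - 1*37265) = (34463 + 27762*(-1/21024))/(-7987 - 37265) = (34463 - 4627/3504)/(-45252) = (120753725/3504)*(-1/45252) = -120753725/158563008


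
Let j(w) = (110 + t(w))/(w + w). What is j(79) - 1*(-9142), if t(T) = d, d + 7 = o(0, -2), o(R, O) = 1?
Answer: 722270/79 ≈ 9142.7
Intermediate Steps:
d = -6 (d = -7 + 1 = -6)
t(T) = -6
j(w) = 52/w (j(w) = (110 - 6)/(w + w) = 104/((2*w)) = 104*(1/(2*w)) = 52/w)
j(79) - 1*(-9142) = 52/79 - 1*(-9142) = 52*(1/79) + 9142 = 52/79 + 9142 = 722270/79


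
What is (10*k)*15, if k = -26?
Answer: -3900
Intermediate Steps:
(10*k)*15 = (10*(-26))*15 = -260*15 = -3900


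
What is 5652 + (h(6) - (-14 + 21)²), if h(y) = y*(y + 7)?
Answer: 5681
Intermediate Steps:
h(y) = y*(7 + y)
5652 + (h(6) - (-14 + 21)²) = 5652 + (6*(7 + 6) - (-14 + 21)²) = 5652 + (6*13 - 1*7²) = 5652 + (78 - 1*49) = 5652 + (78 - 49) = 5652 + 29 = 5681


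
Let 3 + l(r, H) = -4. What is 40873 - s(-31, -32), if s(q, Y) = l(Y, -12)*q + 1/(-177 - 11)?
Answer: 7643329/188 ≈ 40656.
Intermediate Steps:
l(r, H) = -7 (l(r, H) = -3 - 4 = -7)
s(q, Y) = -1/188 - 7*q (s(q, Y) = -7*q + 1/(-177 - 11) = -7*q + 1/(-188) = -7*q - 1/188 = -1/188 - 7*q)
40873 - s(-31, -32) = 40873 - (-1/188 - 7*(-31)) = 40873 - (-1/188 + 217) = 40873 - 1*40795/188 = 40873 - 40795/188 = 7643329/188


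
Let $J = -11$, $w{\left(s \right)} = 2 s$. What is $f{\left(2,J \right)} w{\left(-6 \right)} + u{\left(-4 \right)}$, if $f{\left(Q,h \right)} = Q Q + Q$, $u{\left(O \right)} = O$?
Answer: $-76$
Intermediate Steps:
$f{\left(Q,h \right)} = Q + Q^{2}$ ($f{\left(Q,h \right)} = Q^{2} + Q = Q + Q^{2}$)
$f{\left(2,J \right)} w{\left(-6 \right)} + u{\left(-4 \right)} = 2 \left(1 + 2\right) 2 \left(-6\right) - 4 = 2 \cdot 3 \left(-12\right) - 4 = 6 \left(-12\right) - 4 = -72 - 4 = -76$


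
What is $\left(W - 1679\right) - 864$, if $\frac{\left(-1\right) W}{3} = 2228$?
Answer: $-9227$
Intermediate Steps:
$W = -6684$ ($W = \left(-3\right) 2228 = -6684$)
$\left(W - 1679\right) - 864 = \left(-6684 - 1679\right) - 864 = -8363 - 864 = -9227$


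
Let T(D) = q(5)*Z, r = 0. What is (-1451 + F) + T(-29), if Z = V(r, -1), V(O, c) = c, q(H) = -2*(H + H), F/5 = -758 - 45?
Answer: -5446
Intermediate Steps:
F = -4015 (F = 5*(-758 - 45) = 5*(-803) = -4015)
q(H) = -4*H
Z = -1
T(D) = 20 (T(D) = -4*5*(-1) = -20*(-1) = 20)
(-1451 + F) + T(-29) = (-1451 - 4015) + 20 = -5466 + 20 = -5446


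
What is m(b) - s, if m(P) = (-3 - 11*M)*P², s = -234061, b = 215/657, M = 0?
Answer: 33677352638/143883 ≈ 2.3406e+5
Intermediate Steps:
b = 215/657 (b = 215*(1/657) = 215/657 ≈ 0.32725)
m(P) = -3*P² (m(P) = (-3 - 11*0)*P² = (-3 + 0)*P² = -3*P²)
m(b) - s = -3*(215/657)² - 1*(-234061) = -3*46225/431649 + 234061 = -46225/143883 + 234061 = 33677352638/143883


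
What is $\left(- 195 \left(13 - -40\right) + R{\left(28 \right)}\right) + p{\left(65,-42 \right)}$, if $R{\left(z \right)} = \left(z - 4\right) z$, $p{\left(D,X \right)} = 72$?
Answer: $-9591$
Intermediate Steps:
$R{\left(z \right)} = z \left(-4 + z\right)$ ($R{\left(z \right)} = \left(-4 + z\right) z = z \left(-4 + z\right)$)
$\left(- 195 \left(13 - -40\right) + R{\left(28 \right)}\right) + p{\left(65,-42 \right)} = \left(- 195 \left(13 - -40\right) + 28 \left(-4 + 28\right)\right) + 72 = \left(- 195 \left(13 + 40\right) + 28 \cdot 24\right) + 72 = \left(\left(-195\right) 53 + 672\right) + 72 = \left(-10335 + 672\right) + 72 = -9663 + 72 = -9591$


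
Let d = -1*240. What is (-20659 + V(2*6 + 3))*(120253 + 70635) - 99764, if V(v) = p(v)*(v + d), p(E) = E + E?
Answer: -5232148956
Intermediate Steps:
d = -240
p(E) = 2*E
V(v) = 2*v*(-240 + v) (V(v) = (2*v)*(v - 240) = (2*v)*(-240 + v) = 2*v*(-240 + v))
(-20659 + V(2*6 + 3))*(120253 + 70635) - 99764 = (-20659 + 2*(2*6 + 3)*(-240 + (2*6 + 3)))*(120253 + 70635) - 99764 = (-20659 + 2*(12 + 3)*(-240 + (12 + 3)))*190888 - 99764 = (-20659 + 2*15*(-240 + 15))*190888 - 99764 = (-20659 + 2*15*(-225))*190888 - 99764 = (-20659 - 6750)*190888 - 99764 = -27409*190888 - 99764 = -5232049192 - 99764 = -5232148956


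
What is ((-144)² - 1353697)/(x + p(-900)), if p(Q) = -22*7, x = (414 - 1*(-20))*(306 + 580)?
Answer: -190423/54910 ≈ -3.4679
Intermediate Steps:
x = 384524 (x = (414 + 20)*886 = 434*886 = 384524)
p(Q) = -154
((-144)² - 1353697)/(x + p(-900)) = ((-144)² - 1353697)/(384524 - 154) = (20736 - 1353697)/384370 = -1332961*1/384370 = -190423/54910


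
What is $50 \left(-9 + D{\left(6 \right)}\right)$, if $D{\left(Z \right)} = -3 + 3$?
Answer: $-450$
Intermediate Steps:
$D{\left(Z \right)} = 0$
$50 \left(-9 + D{\left(6 \right)}\right) = 50 \left(-9 + 0\right) = 50 \left(-9\right) = -450$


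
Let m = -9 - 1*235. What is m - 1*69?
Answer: -313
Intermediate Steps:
m = -244 (m = -9 - 235 = -244)
m - 1*69 = -244 - 1*69 = -244 - 69 = -313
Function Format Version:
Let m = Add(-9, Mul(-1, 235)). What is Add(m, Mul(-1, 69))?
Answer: -313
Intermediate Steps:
m = -244 (m = Add(-9, -235) = -244)
Add(m, Mul(-1, 69)) = Add(-244, Mul(-1, 69)) = Add(-244, -69) = -313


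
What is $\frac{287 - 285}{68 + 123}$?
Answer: $\frac{2}{191} \approx 0.010471$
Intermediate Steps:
$\frac{287 - 285}{68 + 123} = \frac{287 - 285}{191} = \frac{1}{191} \cdot 2 = \frac{2}{191}$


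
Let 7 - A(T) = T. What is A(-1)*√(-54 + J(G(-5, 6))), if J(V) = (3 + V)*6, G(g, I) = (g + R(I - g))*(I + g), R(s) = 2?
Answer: 24*I*√6 ≈ 58.788*I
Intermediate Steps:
A(T) = 7 - T
G(g, I) = (2 + g)*(I + g) (G(g, I) = (g + 2)*(I + g) = (2 + g)*(I + g))
J(V) = 18 + 6*V
A(-1)*√(-54 + J(G(-5, 6))) = (7 - 1*(-1))*√(-54 + (18 + 6*((-5)² + 2*6 + 2*(-5) + 6*(-5)))) = (7 + 1)*√(-54 + (18 + 6*(25 + 12 - 10 - 30))) = 8*√(-54 + (18 + 6*(-3))) = 8*√(-54 + (18 - 18)) = 8*√(-54 + 0) = 8*√(-54) = 8*(3*I*√6) = 24*I*√6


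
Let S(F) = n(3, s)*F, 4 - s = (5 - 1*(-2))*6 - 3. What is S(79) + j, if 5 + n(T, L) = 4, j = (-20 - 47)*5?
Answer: -414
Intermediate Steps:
s = -35 (s = 4 - ((5 - 1*(-2))*6 - 3) = 4 - ((5 + 2)*6 - 3) = 4 - (7*6 - 3) = 4 - (42 - 3) = 4 - 1*39 = 4 - 39 = -35)
j = -335 (j = -67*5 = -335)
n(T, L) = -1 (n(T, L) = -5 + 4 = -1)
S(F) = -F
S(79) + j = -1*79 - 335 = -79 - 335 = -414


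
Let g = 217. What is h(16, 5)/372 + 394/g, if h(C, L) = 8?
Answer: 1196/651 ≈ 1.8372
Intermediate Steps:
h(16, 5)/372 + 394/g = 8/372 + 394/217 = 8*(1/372) + 394*(1/217) = 2/93 + 394/217 = 1196/651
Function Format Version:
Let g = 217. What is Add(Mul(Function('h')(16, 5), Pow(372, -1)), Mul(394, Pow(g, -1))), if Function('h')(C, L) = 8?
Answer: Rational(1196, 651) ≈ 1.8372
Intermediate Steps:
Add(Mul(Function('h')(16, 5), Pow(372, -1)), Mul(394, Pow(g, -1))) = Add(Mul(8, Pow(372, -1)), Mul(394, Pow(217, -1))) = Add(Mul(8, Rational(1, 372)), Mul(394, Rational(1, 217))) = Add(Rational(2, 93), Rational(394, 217)) = Rational(1196, 651)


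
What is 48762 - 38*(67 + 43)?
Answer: 44582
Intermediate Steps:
48762 - 38*(67 + 43) = 48762 - 38*110 = 48762 - 4180 = 44582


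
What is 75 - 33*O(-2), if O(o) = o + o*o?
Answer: 9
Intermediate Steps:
O(o) = o + o**2
75 - 33*O(-2) = 75 - (-66)*(1 - 2) = 75 - (-66)*(-1) = 75 - 33*2 = 75 - 66 = 9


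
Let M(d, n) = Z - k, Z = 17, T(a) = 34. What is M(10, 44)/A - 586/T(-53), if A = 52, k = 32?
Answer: -15491/884 ≈ -17.524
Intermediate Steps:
M(d, n) = -15 (M(d, n) = 17 - 1*32 = 17 - 32 = -15)
M(10, 44)/A - 586/T(-53) = -15/52 - 586/34 = -15*1/52 - 586*1/34 = -15/52 - 293/17 = -15491/884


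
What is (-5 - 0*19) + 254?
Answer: 249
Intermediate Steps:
(-5 - 0*19) + 254 = (-5 - 1*0) + 254 = (-5 + 0) + 254 = -5 + 254 = 249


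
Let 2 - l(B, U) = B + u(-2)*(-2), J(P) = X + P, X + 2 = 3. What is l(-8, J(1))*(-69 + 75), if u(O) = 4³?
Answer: 828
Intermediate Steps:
X = 1 (X = -2 + 3 = 1)
u(O) = 64
J(P) = 1 + P
l(B, U) = 130 - B (l(B, U) = 2 - (B + 64*(-2)) = 2 - (B - 128) = 2 - (-128 + B) = 2 + (128 - B) = 130 - B)
l(-8, J(1))*(-69 + 75) = (130 - 1*(-8))*(-69 + 75) = (130 + 8)*6 = 138*6 = 828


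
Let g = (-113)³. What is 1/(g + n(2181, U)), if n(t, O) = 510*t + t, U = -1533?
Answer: -1/328406 ≈ -3.0450e-6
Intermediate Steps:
n(t, O) = 511*t
g = -1442897
1/(g + n(2181, U)) = 1/(-1442897 + 511*2181) = 1/(-1442897 + 1114491) = 1/(-328406) = -1/328406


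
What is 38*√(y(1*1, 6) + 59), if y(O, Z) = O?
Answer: 76*√15 ≈ 294.35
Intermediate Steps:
38*√(y(1*1, 6) + 59) = 38*√(1*1 + 59) = 38*√(1 + 59) = 38*√60 = 38*(2*√15) = 76*√15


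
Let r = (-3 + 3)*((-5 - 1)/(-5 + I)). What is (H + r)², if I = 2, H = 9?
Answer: 81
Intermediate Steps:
r = 0 (r = (-3 + 3)*((-5 - 1)/(-5 + 2)) = 0*(-6/(-3)) = 0*(-6*(-⅓)) = 0*2 = 0)
(H + r)² = (9 + 0)² = 9² = 81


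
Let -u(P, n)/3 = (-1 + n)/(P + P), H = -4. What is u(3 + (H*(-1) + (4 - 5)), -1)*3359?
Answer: 3359/2 ≈ 1679.5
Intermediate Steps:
u(P, n) = -3*(-1 + n)/(2*P) (u(P, n) = -3*(-1 + n)/(P + P) = -3*(-1 + n)/(2*P))
u(3 + (H*(-1) + (4 - 5)), -1)*3359 = (3*(1 - 1*(-1))/(2*(3 + (-4*(-1) + (4 - 5)))))*3359 = (3*(1 + 1)/(2*(3 + (4 - 1))))*3359 = ((3/2)*2/(3 + 3))*3359 = ((3/2)*2/6)*3359 = ((3/2)*(⅙)*2)*3359 = (½)*3359 = 3359/2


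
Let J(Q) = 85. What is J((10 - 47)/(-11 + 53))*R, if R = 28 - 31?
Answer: -255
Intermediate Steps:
R = -3
J((10 - 47)/(-11 + 53))*R = 85*(-3) = -255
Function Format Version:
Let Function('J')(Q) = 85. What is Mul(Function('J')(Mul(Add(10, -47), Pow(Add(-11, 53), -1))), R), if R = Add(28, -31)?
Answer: -255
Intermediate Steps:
R = -3
Mul(Function('J')(Mul(Add(10, -47), Pow(Add(-11, 53), -1))), R) = Mul(85, -3) = -255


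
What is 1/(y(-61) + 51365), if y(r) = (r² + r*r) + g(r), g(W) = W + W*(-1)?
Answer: 1/58807 ≈ 1.7005e-5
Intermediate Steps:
g(W) = 0 (g(W) = W - W = 0)
y(r) = 2*r² (y(r) = (r² + r*r) + 0 = (r² + r²) + 0 = 2*r² + 0 = 2*r²)
1/(y(-61) + 51365) = 1/(2*(-61)² + 51365) = 1/(2*3721 + 51365) = 1/(7442 + 51365) = 1/58807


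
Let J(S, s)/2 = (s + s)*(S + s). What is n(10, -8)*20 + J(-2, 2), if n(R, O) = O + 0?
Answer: -160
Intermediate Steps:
J(S, s) = 4*s*(S + s) (J(S, s) = 2*((s + s)*(S + s)) = 2*((2*s)*(S + s)) = 2*(2*s*(S + s)) = 4*s*(S + s))
n(R, O) = O
n(10, -8)*20 + J(-2, 2) = -8*20 + 4*2*(-2 + 2) = -160 + 4*2*0 = -160 + 0 = -160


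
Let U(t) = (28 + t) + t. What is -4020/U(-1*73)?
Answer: 2010/59 ≈ 34.068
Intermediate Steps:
U(t) = 28 + 2*t
-4020/U(-1*73) = -4020/(28 + 2*(-1*73)) = -4020/(28 + 2*(-73)) = -4020/(28 - 146) = -4020/(-118) = -4020*(-1/118) = 2010/59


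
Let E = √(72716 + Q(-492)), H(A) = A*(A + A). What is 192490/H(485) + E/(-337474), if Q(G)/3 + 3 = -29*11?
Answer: 19249/47045 - 5*√2870/337474 ≈ 0.40837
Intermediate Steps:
H(A) = 2*A² (H(A) = A*(2*A) = 2*A²)
Q(G) = -966 (Q(G) = -9 + 3*(-29*11) = -9 + 3*(-319) = -9 - 957 = -966)
E = 5*√2870 (E = √(72716 - 966) = √71750 = 5*√2870 ≈ 267.86)
192490/H(485) + E/(-337474) = 192490/((2*485²)) + (5*√2870)/(-337474) = 192490/((2*235225)) + (5*√2870)*(-1/337474) = 192490/470450 - 5*√2870/337474 = 192490*(1/470450) - 5*√2870/337474 = 19249/47045 - 5*√2870/337474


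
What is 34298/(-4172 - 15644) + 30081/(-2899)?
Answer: -347757499/28723292 ≈ -12.107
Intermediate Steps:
34298/(-4172 - 15644) + 30081/(-2899) = 34298/(-19816) + 30081*(-1/2899) = 34298*(-1/19816) - 30081/2899 = -17149/9908 - 30081/2899 = -347757499/28723292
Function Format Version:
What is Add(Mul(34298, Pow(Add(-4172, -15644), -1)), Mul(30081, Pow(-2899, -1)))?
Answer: Rational(-347757499, 28723292) ≈ -12.107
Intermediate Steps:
Add(Mul(34298, Pow(Add(-4172, -15644), -1)), Mul(30081, Pow(-2899, -1))) = Add(Mul(34298, Pow(-19816, -1)), Mul(30081, Rational(-1, 2899))) = Add(Mul(34298, Rational(-1, 19816)), Rational(-30081, 2899)) = Add(Rational(-17149, 9908), Rational(-30081, 2899)) = Rational(-347757499, 28723292)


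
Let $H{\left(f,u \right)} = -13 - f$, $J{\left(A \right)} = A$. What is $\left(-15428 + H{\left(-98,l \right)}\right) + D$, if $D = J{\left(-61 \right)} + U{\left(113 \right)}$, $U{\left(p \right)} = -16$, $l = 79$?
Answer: $-15420$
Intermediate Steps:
$D = -77$ ($D = -61 - 16 = -77$)
$\left(-15428 + H{\left(-98,l \right)}\right) + D = \left(-15428 - -85\right) - 77 = \left(-15428 + \left(-13 + 98\right)\right) - 77 = \left(-15428 + 85\right) - 77 = -15343 - 77 = -15420$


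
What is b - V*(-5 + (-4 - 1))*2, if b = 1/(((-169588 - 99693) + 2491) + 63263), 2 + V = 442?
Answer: 1791037599/203527 ≈ 8800.0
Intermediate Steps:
V = 440 (V = -2 + 442 = 440)
b = -1/203527 (b = 1/((-269281 + 2491) + 63263) = 1/(-266790 + 63263) = 1/(-203527) = -1/203527 ≈ -4.9134e-6)
b - V*(-5 + (-4 - 1))*2 = -1/203527 - 440*(-5 + (-4 - 1))*2 = -1/203527 - 440*(-5 - 5)*2 = -1/203527 - 440*(-10*2) = -1/203527 - 440*(-20) = -1/203527 - 1*(-8800) = -1/203527 + 8800 = 1791037599/203527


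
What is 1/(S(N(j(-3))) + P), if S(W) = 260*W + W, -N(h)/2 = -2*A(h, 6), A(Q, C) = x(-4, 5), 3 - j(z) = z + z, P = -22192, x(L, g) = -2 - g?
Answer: -1/29500 ≈ -3.3898e-5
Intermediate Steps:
j(z) = 3 - 2*z (j(z) = 3 - (z + z) = 3 - 2*z)
A(Q, C) = -7 (A(Q, C) = -2 - 1*5 = -2 - 5 = -7)
N(h) = -28 (N(h) = -(-4)*(-7) = -2*14 = -28)
S(W) = 261*W
1/(S(N(j(-3))) + P) = 1/(261*(-28) - 22192) = 1/(-7308 - 22192) = 1/(-29500) = -1/29500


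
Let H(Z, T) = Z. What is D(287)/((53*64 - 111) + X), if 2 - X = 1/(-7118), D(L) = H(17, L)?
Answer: 121006/23368395 ≈ 0.0051782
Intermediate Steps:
D(L) = 17
X = 14237/7118 (X = 2 - 1/(-7118) = 2 - 1*(-1/7118) = 2 + 1/7118 = 14237/7118 ≈ 2.0001)
D(287)/((53*64 - 111) + X) = 17/((53*64 - 111) + 14237/7118) = 17/((3392 - 111) + 14237/7118) = 17/(3281 + 14237/7118) = 17/(23368395/7118) = 17*(7118/23368395) = 121006/23368395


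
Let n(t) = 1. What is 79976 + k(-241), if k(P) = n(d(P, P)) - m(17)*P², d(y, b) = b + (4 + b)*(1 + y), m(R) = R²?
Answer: -16705432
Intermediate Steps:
d(y, b) = b + (1 + y)*(4 + b)
k(P) = 1 - 289*P² (k(P) = 1 - 17²*P² = 1 - 289*P²)
79976 + k(-241) = 79976 + (1 - 289*(-241)²) = 79976 + (1 - 289*58081) = 79976 + (1 - 16785409) = 79976 - 16785408 = -16705432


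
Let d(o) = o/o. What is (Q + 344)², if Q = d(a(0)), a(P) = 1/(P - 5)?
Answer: 119025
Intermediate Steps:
a(P) = 1/(-5 + P)
d(o) = 1
Q = 1
(Q + 344)² = (1 + 344)² = 345² = 119025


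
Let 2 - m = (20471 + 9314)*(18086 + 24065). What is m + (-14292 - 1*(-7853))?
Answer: -1255473972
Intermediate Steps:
m = -1255467533 (m = 2 - (20471 + 9314)*(18086 + 24065) = 2 - 29785*42151 = 2 - 1*1255467535 = 2 - 1255467535 = -1255467533)
m + (-14292 - 1*(-7853)) = -1255467533 + (-14292 - 1*(-7853)) = -1255467533 + (-14292 + 7853) = -1255467533 - 6439 = -1255473972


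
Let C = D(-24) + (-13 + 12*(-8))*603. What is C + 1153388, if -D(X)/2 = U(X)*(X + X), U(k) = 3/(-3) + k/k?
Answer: 1087661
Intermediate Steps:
U(k) = 0 (U(k) = 3*(-⅓) + 1 = -1 + 1 = 0)
D(X) = 0 (D(X) = -0*(X + X) = -0*2*X = -2*0 = 0)
C = -65727 (C = 0 + (-13 + 12*(-8))*603 = 0 + (-13 - 96)*603 = 0 - 109*603 = 0 - 65727 = -65727)
C + 1153388 = -65727 + 1153388 = 1087661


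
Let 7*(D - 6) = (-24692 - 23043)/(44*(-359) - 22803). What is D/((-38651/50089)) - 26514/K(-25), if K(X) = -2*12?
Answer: 45814259066509/41772918572 ≈ 1096.7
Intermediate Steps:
K(X) = -24
D = 1668893/270193 (D = 6 + ((-24692 - 23043)/(44*(-359) - 22803))/7 = 6 + (-47735/(-15796 - 22803))/7 = 6 + (-47735/(-38599))/7 = 6 + (-47735*(-1/38599))/7 = 6 + (1/7)*(47735/38599) = 6 + 47735/270193 = 1668893/270193 ≈ 6.1767)
D/((-38651/50089)) - 26514/K(-25) = 1668893/(270193*((-38651/50089))) - 26514/(-24) = 1668893/(270193*((-38651*1/50089))) - 26514*(-1/24) = 1668893/(270193*(-38651/50089)) + 4419/4 = (1668893/270193)*(-50089/38651) + 4419/4 = -83593181477/10443229643 + 4419/4 = 45814259066509/41772918572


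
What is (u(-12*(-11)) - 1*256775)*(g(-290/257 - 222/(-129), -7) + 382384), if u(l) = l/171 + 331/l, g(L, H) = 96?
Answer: -61577699879500/627 ≈ -9.8210e+10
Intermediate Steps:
u(l) = 331/l + l/171 (u(l) = l*(1/171) + 331/l = l/171 + 331/l = 331/l + l/171)
(u(-12*(-11)) - 1*256775)*(g(-290/257 - 222/(-129), -7) + 382384) = ((331/((-12*(-11))) + (-12*(-11))/171) - 1*256775)*(96 + 382384) = ((331/132 + (1/171)*132) - 256775)*382480 = ((331*(1/132) + 44/57) - 256775)*382480 = ((331/132 + 44/57) - 256775)*382480 = (8225/2508 - 256775)*382480 = -643983475/2508*382480 = -61577699879500/627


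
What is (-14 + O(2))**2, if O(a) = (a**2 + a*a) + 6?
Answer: 0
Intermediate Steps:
O(a) = 6 + 2*a**2 (O(a) = (a**2 + a**2) + 6 = 2*a**2 + 6 = 6 + 2*a**2)
(-14 + O(2))**2 = (-14 + (6 + 2*2**2))**2 = (-14 + (6 + 2*4))**2 = (-14 + (6 + 8))**2 = (-14 + 14)**2 = 0**2 = 0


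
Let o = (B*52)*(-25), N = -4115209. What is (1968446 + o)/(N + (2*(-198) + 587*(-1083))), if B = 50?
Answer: -951723/2375663 ≈ -0.40061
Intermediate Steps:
o = -65000 (o = (50*52)*(-25) = 2600*(-25) = -65000)
(1968446 + o)/(N + (2*(-198) + 587*(-1083))) = (1968446 - 65000)/(-4115209 + (2*(-198) + 587*(-1083))) = 1903446/(-4115209 + (-396 - 635721)) = 1903446/(-4115209 - 636117) = 1903446/(-4751326) = 1903446*(-1/4751326) = -951723/2375663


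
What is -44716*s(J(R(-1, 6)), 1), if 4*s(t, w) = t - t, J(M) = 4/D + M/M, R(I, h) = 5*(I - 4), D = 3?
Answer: 0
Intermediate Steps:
R(I, h) = -20 + 5*I (R(I, h) = 5*(-4 + I) = -20 + 5*I)
J(M) = 7/3 (J(M) = 4/3 + M/M = 4*(1/3) + 1 = 4/3 + 1 = 7/3)
s(t, w) = 0 (s(t, w) = (t - t)/4 = (1/4)*0 = 0)
-44716*s(J(R(-1, 6)), 1) = -44716*0 = 0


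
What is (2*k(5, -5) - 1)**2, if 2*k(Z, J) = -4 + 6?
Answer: 1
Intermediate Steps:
k(Z, J) = 1 (k(Z, J) = (-4 + 6)/2 = (1/2)*2 = 1)
(2*k(5, -5) - 1)**2 = (2*1 - 1)**2 = (2 - 1)**2 = 1**2 = 1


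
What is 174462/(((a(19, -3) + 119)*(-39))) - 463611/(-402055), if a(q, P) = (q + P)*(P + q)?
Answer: -4224200569/392003625 ≈ -10.776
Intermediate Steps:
a(q, P) = (P + q)² (a(q, P) = (P + q)*(P + q) = (P + q)²)
174462/(((a(19, -3) + 119)*(-39))) - 463611/(-402055) = 174462/((((-3 + 19)² + 119)*(-39))) - 463611/(-402055) = 174462/(((16² + 119)*(-39))) - 463611*(-1/402055) = 174462/(((256 + 119)*(-39))) + 463611/402055 = 174462/((375*(-39))) + 463611/402055 = 174462/(-14625) + 463611/402055 = 174462*(-1/14625) + 463611/402055 = -58154/4875 + 463611/402055 = -4224200569/392003625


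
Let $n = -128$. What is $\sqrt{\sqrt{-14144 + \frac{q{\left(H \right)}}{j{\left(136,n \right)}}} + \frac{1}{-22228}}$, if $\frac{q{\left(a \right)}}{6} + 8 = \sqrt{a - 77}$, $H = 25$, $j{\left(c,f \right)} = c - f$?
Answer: $\frac{\sqrt{-672397 + 679365478 \sqrt{22} \sqrt{-311172 + i \sqrt{13}}}}{122254} \approx 7.7114 + 7.7113 i$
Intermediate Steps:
$q{\left(a \right)} = -48 + 6 \sqrt{-77 + a}$ ($q{\left(a \right)} = -48 + 6 \sqrt{a - 77} = -48 + 6 \sqrt{-77 + a}$)
$\sqrt{\sqrt{-14144 + \frac{q{\left(H \right)}}{j{\left(136,n \right)}}} + \frac{1}{-22228}} = \sqrt{\sqrt{-14144 + \frac{-48 + 6 \sqrt{-77 + 25}}{136 - -128}} + \frac{1}{-22228}} = \sqrt{\sqrt{-14144 + \frac{-48 + 6 \sqrt{-52}}{136 + 128}} - \frac{1}{22228}} = \sqrt{\sqrt{-14144 + \frac{-48 + 6 \cdot 2 i \sqrt{13}}{264}} - \frac{1}{22228}} = \sqrt{\sqrt{-14144 + \left(-48 + 12 i \sqrt{13}\right) \frac{1}{264}} - \frac{1}{22228}} = \sqrt{\sqrt{-14144 - \left(\frac{2}{11} - \frac{i \sqrt{13}}{22}\right)} - \frac{1}{22228}} = \sqrt{\sqrt{- \frac{155586}{11} + \frac{i \sqrt{13}}{22}} - \frac{1}{22228}} = \sqrt{- \frac{1}{22228} + \sqrt{- \frac{155586}{11} + \frac{i \sqrt{13}}{22}}}$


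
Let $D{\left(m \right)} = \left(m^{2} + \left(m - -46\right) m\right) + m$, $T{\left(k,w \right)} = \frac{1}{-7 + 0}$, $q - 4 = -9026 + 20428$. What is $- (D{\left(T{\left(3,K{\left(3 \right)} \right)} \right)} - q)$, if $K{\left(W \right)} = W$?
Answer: $\frac{559221}{49} \approx 11413.0$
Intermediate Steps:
$q = 11406$ ($q = 4 + \left(-9026 + 20428\right) = 4 + 11402 = 11406$)
$T{\left(k,w \right)} = - \frac{1}{7}$ ($T{\left(k,w \right)} = \frac{1}{-7} = - \frac{1}{7}$)
$D{\left(m \right)} = m + m^{2} + m \left(46 + m\right)$ ($D{\left(m \right)} = \left(m^{2} + \left(m + 46\right) m\right) + m = \left(m^{2} + \left(46 + m\right) m\right) + m = \left(m^{2} + m \left(46 + m\right)\right) + m = m + m^{2} + m \left(46 + m\right)$)
$- (D{\left(T{\left(3,K{\left(3 \right)} \right)} \right)} - q) = - (- \frac{47 + 2 \left(- \frac{1}{7}\right)}{7} - 11406) = - (- \frac{47 - \frac{2}{7}}{7} - 11406) = - (\left(- \frac{1}{7}\right) \frac{327}{7} - 11406) = - (- \frac{327}{49} - 11406) = \left(-1\right) \left(- \frac{559221}{49}\right) = \frac{559221}{49}$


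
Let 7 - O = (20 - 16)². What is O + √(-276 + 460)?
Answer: -9 + 2*√46 ≈ 4.5647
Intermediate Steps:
O = -9 (O = 7 - (20 - 16)² = 7 - 1*4² = 7 - 1*16 = 7 - 16 = -9)
O + √(-276 + 460) = -9 + √(-276 + 460) = -9 + √184 = -9 + 2*√46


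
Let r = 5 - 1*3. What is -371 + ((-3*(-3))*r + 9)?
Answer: -344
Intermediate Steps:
r = 2 (r = 5 - 3 = 2)
-371 + ((-3*(-3))*r + 9) = -371 + (-3*(-3)*2 + 9) = -371 + (9*2 + 9) = -371 + (18 + 9) = -371 + 27 = -344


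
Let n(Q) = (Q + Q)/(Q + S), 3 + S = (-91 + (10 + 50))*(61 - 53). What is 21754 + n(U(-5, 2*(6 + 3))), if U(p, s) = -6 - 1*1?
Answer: 2806273/129 ≈ 21754.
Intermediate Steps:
S = -251 (S = -3 + (-91 + (10 + 50))*(61 - 53) = -3 + (-91 + 60)*8 = -3 - 31*8 = -3 - 248 = -251)
U(p, s) = -7 (U(p, s) = -6 - 1 = -7)
n(Q) = 2*Q/(-251 + Q) (n(Q) = (Q + Q)/(Q - 251) = (2*Q)/(-251 + Q) = 2*Q/(-251 + Q))
21754 + n(U(-5, 2*(6 + 3))) = 21754 + 2*(-7)/(-251 - 7) = 21754 + 2*(-7)/(-258) = 21754 + 2*(-7)*(-1/258) = 21754 + 7/129 = 2806273/129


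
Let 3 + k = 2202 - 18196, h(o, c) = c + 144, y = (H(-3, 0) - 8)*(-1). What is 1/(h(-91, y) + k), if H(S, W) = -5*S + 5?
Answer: -1/15865 ≈ -6.3032e-5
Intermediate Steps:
H(S, W) = 5 - 5*S
y = -12 (y = ((5 - 5*(-3)) - 8)*(-1) = ((5 + 15) - 8)*(-1) = (20 - 8)*(-1) = 12*(-1) = -12)
h(o, c) = 144 + c
k = -15997 (k = -3 + (2202 - 18196) = -3 - 15994 = -15997)
1/(h(-91, y) + k) = 1/((144 - 12) - 15997) = 1/(132 - 15997) = 1/(-15865) = -1/15865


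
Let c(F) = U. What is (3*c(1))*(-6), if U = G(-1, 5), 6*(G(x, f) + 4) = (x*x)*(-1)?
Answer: 75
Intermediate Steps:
G(x, f) = -4 - x²/6 (G(x, f) = -4 + ((x*x)*(-1))/6 = -4 + (x²*(-1))/6 = -4 + (-x²)/6 = -4 - x²/6)
U = -25/6 (U = -4 - ⅙*(-1)² = -4 - ⅙*1 = -4 - ⅙ = -25/6 ≈ -4.1667)
c(F) = -25/6
(3*c(1))*(-6) = (3*(-25/6))*(-6) = -25/2*(-6) = 75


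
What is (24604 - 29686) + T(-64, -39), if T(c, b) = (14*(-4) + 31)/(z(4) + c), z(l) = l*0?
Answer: -325223/64 ≈ -5081.6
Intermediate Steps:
z(l) = 0
T(c, b) = -25/c (T(c, b) = (14*(-4) + 31)/(0 + c) = (-56 + 31)/c = -25/c)
(24604 - 29686) + T(-64, -39) = (24604 - 29686) - 25/(-64) = -5082 - 25*(-1/64) = -5082 + 25/64 = -325223/64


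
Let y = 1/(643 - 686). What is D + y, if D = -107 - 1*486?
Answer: -25500/43 ≈ -593.02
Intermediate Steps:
D = -593 (D = -107 - 486 = -593)
y = -1/43 (y = 1/(-43) = -1/43 ≈ -0.023256)
D + y = -593 - 1/43 = -25500/43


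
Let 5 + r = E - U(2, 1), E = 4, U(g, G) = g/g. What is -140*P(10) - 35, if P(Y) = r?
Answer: 245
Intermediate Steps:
U(g, G) = 1
r = -2 (r = -5 + (4 - 1*1) = -5 + (4 - 1) = -5 + 3 = -2)
P(Y) = -2
-140*P(10) - 35 = -140*(-2) - 35 = 280 - 35 = 245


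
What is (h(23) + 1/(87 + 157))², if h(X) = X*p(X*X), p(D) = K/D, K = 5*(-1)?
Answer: 1432809/31494544 ≈ 0.045494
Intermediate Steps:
K = -5
p(D) = -5/D
h(X) = -5/X (h(X) = X*(-5/X²) = -5/X)
(h(23) + 1/(87 + 157))² = (-5/23 + 1/(87 + 157))² = (-5*1/23 + 1/244)² = (-5/23 + 1/244)² = (-1197/5612)² = 1432809/31494544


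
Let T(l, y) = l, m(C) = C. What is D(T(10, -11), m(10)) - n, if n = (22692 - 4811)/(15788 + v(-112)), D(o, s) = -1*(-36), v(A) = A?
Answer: 546455/15676 ≈ 34.859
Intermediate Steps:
D(o, s) = 36
n = 17881/15676 (n = (22692 - 4811)/(15788 - 112) = 17881/15676 ≈ 1.1407)
D(T(10, -11), m(10)) - n = 36 - 1*17881/15676 = 36 - 17881/15676 = 546455/15676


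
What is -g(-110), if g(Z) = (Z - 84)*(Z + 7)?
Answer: -19982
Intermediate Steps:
g(Z) = (-84 + Z)*(7 + Z)
-g(-110) = -(-588 + (-110)² - 77*(-110)) = -(-588 + 12100 + 8470) = -1*19982 = -19982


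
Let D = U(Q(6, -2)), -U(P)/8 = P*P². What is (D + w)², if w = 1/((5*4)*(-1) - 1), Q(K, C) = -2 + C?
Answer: 115584001/441 ≈ 2.6210e+5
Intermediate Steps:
U(P) = -8*P³ (U(P) = -8*P*P² = -8*P³)
D = 512 (D = -8*(-2 - 2)³ = -8*(-4)³ = -8*(-64) = 512)
w = -1/21 (w = 1/(20*(-1) - 1) = 1/(-20 - 1) = 1/(-21) = -1/21 ≈ -0.047619)
(D + w)² = (512 - 1/21)² = (10751/21)² = 115584001/441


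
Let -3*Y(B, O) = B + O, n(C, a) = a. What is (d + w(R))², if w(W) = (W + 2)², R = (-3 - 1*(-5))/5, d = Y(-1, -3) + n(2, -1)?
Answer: 208849/5625 ≈ 37.129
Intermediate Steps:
Y(B, O) = -B/3 - O/3 (Y(B, O) = -(B + O)/3 = -B/3 - O/3)
d = ⅓ (d = (-⅓*(-1) - ⅓*(-3)) - 1 = (⅓ + 1) - 1 = 4/3 - 1 = ⅓ ≈ 0.33333)
R = ⅖ (R = (-3 + 5)*(⅕) = 2*(⅕) = ⅖ ≈ 0.40000)
w(W) = (2 + W)²
(d + w(R))² = (⅓ + (2 + ⅖)²)² = (⅓ + (12/5)²)² = (⅓ + 144/25)² = (457/75)² = 208849/5625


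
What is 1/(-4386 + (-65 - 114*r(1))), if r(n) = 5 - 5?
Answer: -1/4451 ≈ -0.00022467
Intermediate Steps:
r(n) = 0
1/(-4386 + (-65 - 114*r(1))) = 1/(-4386 + (-65 - 114*0)) = 1/(-4386 + (-65 + 0)) = 1/(-4386 - 65) = 1/(-4451) = -1/4451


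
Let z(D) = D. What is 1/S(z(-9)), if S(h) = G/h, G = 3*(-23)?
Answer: 3/23 ≈ 0.13043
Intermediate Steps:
G = -69
S(h) = -69/h
1/S(z(-9)) = 1/(-69/(-9)) = 1/(-69*(-⅑)) = 1/(23/3) = 3/23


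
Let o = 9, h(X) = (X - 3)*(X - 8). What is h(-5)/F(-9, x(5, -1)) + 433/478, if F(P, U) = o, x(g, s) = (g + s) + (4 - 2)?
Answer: 53609/4302 ≈ 12.461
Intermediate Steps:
x(g, s) = 2 + g + s (x(g, s) = (g + s) + 2 = 2 + g + s)
h(X) = (-8 + X)*(-3 + X) (h(X) = (-3 + X)*(-8 + X) = (-8 + X)*(-3 + X))
F(P, U) = 9
h(-5)/F(-9, x(5, -1)) + 433/478 = (24 + (-5)² - 11*(-5))/9 + 433/478 = (24 + 25 + 55)*(⅑) + 433*(1/478) = 104*(⅑) + 433/478 = 104/9 + 433/478 = 53609/4302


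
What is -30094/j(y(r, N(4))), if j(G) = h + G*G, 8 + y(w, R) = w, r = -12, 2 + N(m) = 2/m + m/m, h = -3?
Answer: -30094/397 ≈ -75.803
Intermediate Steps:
N(m) = -1 + 2/m (N(m) = -2 + (2/m + m/m) = -2 + (2/m + 1) = -2 + (1 + 2/m) = -1 + 2/m)
y(w, R) = -8 + w
j(G) = -3 + G**2 (j(G) = -3 + G*G = -3 + G**2)
-30094/j(y(r, N(4))) = -30094/(-3 + (-8 - 12)**2) = -30094/(-3 + (-20)**2) = -30094/(-3 + 400) = -30094/397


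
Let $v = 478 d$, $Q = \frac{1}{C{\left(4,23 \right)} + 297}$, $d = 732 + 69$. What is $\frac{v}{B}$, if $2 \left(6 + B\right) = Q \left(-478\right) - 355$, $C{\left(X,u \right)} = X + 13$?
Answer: $- \frac{20037282}{9643} \approx -2077.9$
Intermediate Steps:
$d = 801$
$C{\left(X,u \right)} = 13 + X$
$Q = \frac{1}{314}$ ($Q = \frac{1}{\left(13 + 4\right) + 297} = \frac{1}{17 + 297} = \frac{1}{314} \approx 0.0031847$)
$v = 382878$ ($v = 478 \cdot 801 = 382878$)
$B = - \frac{28929}{157}$ ($B = -6 + \frac{\frac{1}{314} \left(-478\right) - 355}{2} = -6 + \frac{- \frac{239}{157} - 355}{2} = -6 + \frac{1}{2} \left(- \frac{55974}{157}\right) = -6 - \frac{27987}{157} = - \frac{28929}{157} \approx -184.26$)
$\frac{v}{B} = \frac{382878}{- \frac{28929}{157}} = 382878 \left(- \frac{157}{28929}\right) = - \frac{20037282}{9643}$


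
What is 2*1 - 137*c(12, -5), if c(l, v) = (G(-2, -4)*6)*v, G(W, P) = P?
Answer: -16438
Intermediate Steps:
c(l, v) = -24*v (c(l, v) = (-4*6)*v = -24*v)
2*1 - 137*c(12, -5) = 2*1 - (-3288)*(-5) = 2 - 137*120 = 2 - 16440 = -16438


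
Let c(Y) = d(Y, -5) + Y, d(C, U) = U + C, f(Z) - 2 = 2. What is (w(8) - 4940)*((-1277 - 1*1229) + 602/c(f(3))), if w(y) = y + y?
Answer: 34054384/3 ≈ 1.1351e+7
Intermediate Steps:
w(y) = 2*y
f(Z) = 4 (f(Z) = 2 + 2 = 4)
d(C, U) = C + U
c(Y) = -5 + 2*Y (c(Y) = (Y - 5) + Y = (-5 + Y) + Y = -5 + 2*Y)
(w(8) - 4940)*((-1277 - 1*1229) + 602/c(f(3))) = (2*8 - 4940)*((-1277 - 1*1229) + 602/(-5 + 2*4)) = (16 - 4940)*((-1277 - 1229) + 602/(-5 + 8)) = -4924*(-2506 + 602/3) = -4924*(-6916/3) = 34054384/3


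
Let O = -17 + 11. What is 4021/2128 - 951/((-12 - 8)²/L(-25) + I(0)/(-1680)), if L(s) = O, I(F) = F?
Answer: 859423/53200 ≈ 16.155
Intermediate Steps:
O = -6
L(s) = -6
4021/2128 - 951/((-12 - 8)²/L(-25) + I(0)/(-1680)) = 4021/2128 - 951/((-12 - 8)²/(-6) + 0/(-1680)) = 4021*(1/2128) - 951/((-20)²*(-⅙) + 0*(-1/1680)) = 4021/2128 - 951/(400*(-⅙) + 0) = 4021/2128 - 951/(-200/3 + 0) = 4021/2128 - 951/(-200/3) = 4021/2128 - 951*(-3/200) = 4021/2128 + 2853/200 = 859423/53200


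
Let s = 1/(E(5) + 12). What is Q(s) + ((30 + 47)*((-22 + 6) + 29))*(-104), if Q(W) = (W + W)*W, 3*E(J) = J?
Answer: -174998806/1681 ≈ -1.0410e+5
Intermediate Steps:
E(J) = J/3
s = 3/41 (s = 1/((⅓)*5 + 12) = 1/(5/3 + 12) = 1/(41/3) = 3/41 ≈ 0.073171)
Q(W) = 2*W² (Q(W) = (2*W)*W = 2*W²)
Q(s) + ((30 + 47)*((-22 + 6) + 29))*(-104) = 2*(3/41)² + ((30 + 47)*((-22 + 6) + 29))*(-104) = 2*(9/1681) + (77*(-16 + 29))*(-104) = 18/1681 + (77*13)*(-104) = 18/1681 + 1001*(-104) = 18/1681 - 104104 = -174998806/1681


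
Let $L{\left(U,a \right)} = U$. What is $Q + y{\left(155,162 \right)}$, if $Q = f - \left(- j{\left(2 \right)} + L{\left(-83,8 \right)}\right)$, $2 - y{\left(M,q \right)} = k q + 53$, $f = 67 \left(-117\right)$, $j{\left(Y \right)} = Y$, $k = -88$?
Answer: $6451$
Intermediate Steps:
$f = -7839$
$y{\left(M,q \right)} = -51 + 88 q$ ($y{\left(M,q \right)} = 2 - \left(- 88 q + 53\right) = 2 - \left(53 - 88 q\right) = 2 + \left(-53 + 88 q\right) = -51 + 88 q$)
$Q = -7754$ ($Q = -7839 + \left(2 - -83\right) = -7839 + \left(2 + 83\right) = -7839 + 85 = -7754$)
$Q + y{\left(155,162 \right)} = -7754 + \left(-51 + 88 \cdot 162\right) = -7754 + \left(-51 + 14256\right) = -7754 + 14205 = 6451$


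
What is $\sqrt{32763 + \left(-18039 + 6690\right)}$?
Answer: $\sqrt{21414} \approx 146.34$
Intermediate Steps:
$\sqrt{32763 + \left(-18039 + 6690\right)} = \sqrt{32763 - 11349} = \sqrt{21414}$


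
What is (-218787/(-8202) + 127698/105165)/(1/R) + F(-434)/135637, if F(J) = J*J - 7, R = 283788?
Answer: 5715875162608536023/722194459205 ≈ 7.9146e+6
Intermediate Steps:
F(J) = -7 + J**2 (F(J) = J**2 - 7 = -7 + J**2)
(-218787/(-8202) + 127698/105165)/(1/R) + F(-434)/135637 = (-218787/(-8202) + 127698/105165)/(1/283788) + (-7 + (-434)**2)/135637 = (-218787*(-1/8202) + 127698*(1/105165))/(1/283788) + (-7 + 188356)*(1/135637) = (72929/2734 + 42566/35055)*283788 + 188349*(1/135637) = (2672901539/95840370)*283788 + 188349/135637 = 42140965663874/5324465 + 188349/135637 = 5715875162608536023/722194459205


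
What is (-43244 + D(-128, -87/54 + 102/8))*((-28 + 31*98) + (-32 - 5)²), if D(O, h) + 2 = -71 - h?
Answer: -6830421127/36 ≈ -1.8973e+8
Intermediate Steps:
D(O, h) = -73 - h (D(O, h) = -2 + (-71 - h) = -73 - h)
(-43244 + D(-128, -87/54 + 102/8))*((-28 + 31*98) + (-32 - 5)²) = (-43244 + (-73 - (-87/54 + 102/8)))*((-28 + 31*98) + (-32 - 5)²) = (-43244 + (-73 - (-87*1/54 + 102*(⅛))))*((-28 + 3038) + (-37)²) = (-43244 + (-73 - (-29/18 + 51/4)))*(3010 + 1369) = (-43244 + (-73 - 1*401/36))*4379 = (-43244 + (-73 - 401/36))*4379 = (-43244 - 3029/36)*4379 = -1559813/36*4379 = -6830421127/36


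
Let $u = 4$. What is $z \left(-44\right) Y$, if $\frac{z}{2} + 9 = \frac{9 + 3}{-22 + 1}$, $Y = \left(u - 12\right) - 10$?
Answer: $- \frac{106128}{7} \approx -15161.0$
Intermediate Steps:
$Y = -18$ ($Y = \left(4 - 12\right) - 10 = -8 - 10 = -18$)
$z = - \frac{134}{7}$ ($z = -18 + 2 \frac{9 + 3}{-22 + 1} = -18 + 2 \frac{12}{-21} = -18 + 2 \cdot 12 \left(- \frac{1}{21}\right) = -18 + 2 \left(- \frac{4}{7}\right) = -18 - \frac{8}{7} = - \frac{134}{7} \approx -19.143$)
$z \left(-44\right) Y = \left(- \frac{134}{7}\right) \left(-44\right) \left(-18\right) = \frac{5896}{7} \left(-18\right) = - \frac{106128}{7}$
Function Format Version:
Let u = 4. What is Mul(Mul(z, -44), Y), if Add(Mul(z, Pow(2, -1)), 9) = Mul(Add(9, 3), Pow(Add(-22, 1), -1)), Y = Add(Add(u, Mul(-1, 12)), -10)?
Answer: Rational(-106128, 7) ≈ -15161.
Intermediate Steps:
Y = -18 (Y = Add(Add(4, Mul(-1, 12)), -10) = Add(Add(4, -12), -10) = Add(-8, -10) = -18)
z = Rational(-134, 7) (z = Add(-18, Mul(2, Mul(Add(9, 3), Pow(Add(-22, 1), -1)))) = Add(-18, Mul(2, Mul(12, Pow(-21, -1)))) = Add(-18, Mul(2, Mul(12, Rational(-1, 21)))) = Add(-18, Mul(2, Rational(-4, 7))) = Add(-18, Rational(-8, 7)) = Rational(-134, 7) ≈ -19.143)
Mul(Mul(z, -44), Y) = Mul(Mul(Rational(-134, 7), -44), -18) = Mul(Rational(5896, 7), -18) = Rational(-106128, 7)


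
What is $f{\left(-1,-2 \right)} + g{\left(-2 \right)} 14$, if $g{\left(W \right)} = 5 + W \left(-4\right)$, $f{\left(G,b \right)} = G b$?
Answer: $184$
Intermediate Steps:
$g{\left(W \right)} = 5 - 4 W$
$f{\left(-1,-2 \right)} + g{\left(-2 \right)} 14 = \left(-1\right) \left(-2\right) + \left(5 - -8\right) 14 = 2 + \left(5 + 8\right) 14 = 2 + 13 \cdot 14 = 2 + 182 = 184$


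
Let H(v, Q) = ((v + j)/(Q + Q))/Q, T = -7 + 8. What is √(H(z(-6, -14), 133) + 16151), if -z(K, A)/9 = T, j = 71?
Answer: √285695070/133 ≈ 127.09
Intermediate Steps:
T = 1
z(K, A) = -9 (z(K, A) = -9*1 = -9)
H(v, Q) = (71 + v)/(2*Q²) (H(v, Q) = ((v + 71)/(Q + Q))/Q = ((71 + v)/((2*Q)))/Q = ((71 + v)*(1/(2*Q)))/Q = ((71 + v)/(2*Q))/Q = (71 + v)/(2*Q²))
√(H(z(-6, -14), 133) + 16151) = √((½)*(71 - 9)/133² + 16151) = √((½)*(1/17689)*62 + 16151) = √(31/17689 + 16151) = √(285695070/17689) = √285695070/133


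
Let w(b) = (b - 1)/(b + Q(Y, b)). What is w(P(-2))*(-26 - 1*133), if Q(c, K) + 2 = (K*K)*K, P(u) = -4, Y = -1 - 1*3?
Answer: -159/14 ≈ -11.357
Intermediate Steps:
Y = -4 (Y = -1 - 3 = -4)
Q(c, K) = -2 + K³ (Q(c, K) = -2 + (K*K)*K = -2 + K²*K = -2 + K³)
w(b) = (-1 + b)/(-2 + b + b³) (w(b) = (b - 1)/(b + (-2 + b³)) = (-1 + b)/(-2 + b + b³))
w(P(-2))*(-26 - 1*133) = (-26 - 1*133)/(2 - 4 + (-4)²) = (-26 - 133)/(2 - 4 + 16) = -159/14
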